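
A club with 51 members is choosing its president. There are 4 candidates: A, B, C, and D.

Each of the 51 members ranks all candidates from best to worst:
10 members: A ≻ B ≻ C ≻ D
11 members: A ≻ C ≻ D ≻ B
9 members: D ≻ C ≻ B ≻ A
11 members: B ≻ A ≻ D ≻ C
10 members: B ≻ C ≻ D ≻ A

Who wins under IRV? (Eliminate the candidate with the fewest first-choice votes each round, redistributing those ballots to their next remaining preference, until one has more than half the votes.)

Round 1: A 21, B 21, C 0, D 9. C eliminated.
Round 2: A 21, B 21, D 9. D eliminated.
Round 3: A 21, B 30. B has a majority (≥26).

B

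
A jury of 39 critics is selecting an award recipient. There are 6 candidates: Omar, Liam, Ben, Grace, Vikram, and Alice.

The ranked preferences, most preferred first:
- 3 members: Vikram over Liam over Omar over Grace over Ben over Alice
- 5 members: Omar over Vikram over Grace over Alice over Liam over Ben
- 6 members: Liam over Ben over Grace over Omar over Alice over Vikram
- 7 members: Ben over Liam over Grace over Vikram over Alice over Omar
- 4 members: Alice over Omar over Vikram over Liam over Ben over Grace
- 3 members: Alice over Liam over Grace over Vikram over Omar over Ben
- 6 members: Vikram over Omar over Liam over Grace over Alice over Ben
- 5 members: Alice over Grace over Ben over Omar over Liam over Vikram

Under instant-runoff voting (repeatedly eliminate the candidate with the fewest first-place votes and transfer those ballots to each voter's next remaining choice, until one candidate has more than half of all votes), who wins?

Round 1: Omar 5, Liam 6, Ben 7, Grace 0, Vikram 9, Alice 12. Grace eliminated.
Round 2: Omar 5, Liam 6, Ben 7, Vikram 9, Alice 12. Omar eliminated.
Round 3: Liam 6, Ben 7, Vikram 14, Alice 12. Liam eliminated.
Round 4: Ben 13, Vikram 14, Alice 12. Alice eliminated.
Round 5: Ben 18, Vikram 21. Vikram has a majority (≥20).

Vikram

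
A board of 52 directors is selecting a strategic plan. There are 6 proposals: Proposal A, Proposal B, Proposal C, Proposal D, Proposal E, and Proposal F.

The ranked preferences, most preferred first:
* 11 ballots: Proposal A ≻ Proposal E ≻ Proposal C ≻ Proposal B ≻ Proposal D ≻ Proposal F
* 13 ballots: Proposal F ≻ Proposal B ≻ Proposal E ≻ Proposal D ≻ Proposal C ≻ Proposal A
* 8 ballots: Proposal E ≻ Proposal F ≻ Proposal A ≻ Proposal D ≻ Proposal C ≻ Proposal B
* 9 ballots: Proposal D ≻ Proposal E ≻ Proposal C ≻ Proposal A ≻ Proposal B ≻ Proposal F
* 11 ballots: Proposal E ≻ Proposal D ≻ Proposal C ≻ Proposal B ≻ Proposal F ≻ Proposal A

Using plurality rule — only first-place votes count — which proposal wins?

Proposal E

First-place votes: Proposal A 11, Proposal B 0, Proposal C 0, Proposal D 9, Proposal E 19, Proposal F 13.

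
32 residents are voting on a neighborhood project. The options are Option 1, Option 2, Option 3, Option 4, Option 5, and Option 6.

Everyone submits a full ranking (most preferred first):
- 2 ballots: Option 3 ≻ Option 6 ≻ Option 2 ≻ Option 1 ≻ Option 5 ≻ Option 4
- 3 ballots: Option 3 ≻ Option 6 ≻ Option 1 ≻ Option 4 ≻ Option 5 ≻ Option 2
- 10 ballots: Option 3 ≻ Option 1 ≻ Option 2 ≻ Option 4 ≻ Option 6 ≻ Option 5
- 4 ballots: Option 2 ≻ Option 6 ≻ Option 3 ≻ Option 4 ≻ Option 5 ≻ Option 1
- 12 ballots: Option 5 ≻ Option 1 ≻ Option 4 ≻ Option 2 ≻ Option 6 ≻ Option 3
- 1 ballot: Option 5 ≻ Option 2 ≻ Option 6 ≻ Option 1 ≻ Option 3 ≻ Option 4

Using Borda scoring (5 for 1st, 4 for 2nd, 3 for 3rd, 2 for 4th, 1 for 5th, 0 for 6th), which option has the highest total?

Option 1: 2×2 + 3×3 + 10×4 + 4×0 + 12×4 + 1×2 = 103
Option 2: 2×3 + 3×0 + 10×3 + 4×5 + 12×2 + 1×4 = 84
Option 3: 2×5 + 3×5 + 10×5 + 4×3 + 12×0 + 1×1 = 88
Option 4: 2×0 + 3×2 + 10×2 + 4×2 + 12×3 + 1×0 = 70
Option 5: 2×1 + 3×1 + 10×0 + 4×1 + 12×5 + 1×5 = 74
Option 6: 2×4 + 3×4 + 10×1 + 4×4 + 12×1 + 1×3 = 61

Option 1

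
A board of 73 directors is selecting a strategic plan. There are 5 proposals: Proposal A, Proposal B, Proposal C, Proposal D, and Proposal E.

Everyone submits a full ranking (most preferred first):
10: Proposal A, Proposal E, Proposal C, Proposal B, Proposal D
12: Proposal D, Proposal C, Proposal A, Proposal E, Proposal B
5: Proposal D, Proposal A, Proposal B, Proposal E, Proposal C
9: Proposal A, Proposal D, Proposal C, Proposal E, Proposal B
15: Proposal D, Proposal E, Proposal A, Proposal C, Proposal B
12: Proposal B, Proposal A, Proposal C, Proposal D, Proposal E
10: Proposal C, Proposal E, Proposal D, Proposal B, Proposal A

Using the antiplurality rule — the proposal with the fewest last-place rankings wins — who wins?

Proposal C

Last-place votes: Proposal A 10, Proposal B 36, Proposal C 5, Proposal D 10, Proposal E 12.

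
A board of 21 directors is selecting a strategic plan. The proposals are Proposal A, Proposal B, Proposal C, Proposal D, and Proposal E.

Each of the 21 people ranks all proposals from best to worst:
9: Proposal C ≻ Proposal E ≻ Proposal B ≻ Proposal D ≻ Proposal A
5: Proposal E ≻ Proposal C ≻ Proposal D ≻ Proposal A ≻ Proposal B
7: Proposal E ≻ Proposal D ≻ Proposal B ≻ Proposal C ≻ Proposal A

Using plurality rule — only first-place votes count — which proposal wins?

Proposal E

First-place votes: Proposal A 0, Proposal B 0, Proposal C 9, Proposal D 0, Proposal E 12.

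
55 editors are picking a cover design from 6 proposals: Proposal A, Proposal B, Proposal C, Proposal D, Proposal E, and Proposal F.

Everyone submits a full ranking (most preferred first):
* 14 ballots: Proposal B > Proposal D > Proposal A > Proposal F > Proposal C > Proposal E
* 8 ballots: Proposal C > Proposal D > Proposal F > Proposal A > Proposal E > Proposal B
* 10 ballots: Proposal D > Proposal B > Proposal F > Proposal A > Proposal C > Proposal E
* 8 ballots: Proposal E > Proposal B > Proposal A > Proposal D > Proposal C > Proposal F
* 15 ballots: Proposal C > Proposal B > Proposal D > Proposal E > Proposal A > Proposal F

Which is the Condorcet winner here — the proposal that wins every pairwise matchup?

Proposal B vs Proposal A: 47–8
Proposal B vs Proposal C: 32–23
Proposal B vs Proposal D: 37–18
Proposal B vs Proposal E: 39–16
Proposal B vs Proposal F: 47–8
Proposal B beats every other proposal.

Proposal B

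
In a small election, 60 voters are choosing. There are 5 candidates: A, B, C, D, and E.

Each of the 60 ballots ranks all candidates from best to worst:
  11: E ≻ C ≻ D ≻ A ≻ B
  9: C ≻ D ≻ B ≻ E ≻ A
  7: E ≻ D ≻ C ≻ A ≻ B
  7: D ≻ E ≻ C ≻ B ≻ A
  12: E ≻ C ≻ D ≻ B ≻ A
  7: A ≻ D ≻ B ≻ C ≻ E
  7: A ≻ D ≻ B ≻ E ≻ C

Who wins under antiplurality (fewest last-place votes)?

D

Last-place votes: A 28, B 18, C 7, D 0, E 7.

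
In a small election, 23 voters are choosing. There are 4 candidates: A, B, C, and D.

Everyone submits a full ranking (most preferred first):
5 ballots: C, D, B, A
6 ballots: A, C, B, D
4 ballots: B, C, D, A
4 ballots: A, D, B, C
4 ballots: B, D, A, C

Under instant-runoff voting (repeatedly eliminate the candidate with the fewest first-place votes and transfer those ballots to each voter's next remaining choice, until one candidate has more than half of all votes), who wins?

Round 1: A 10, B 8, C 5, D 0. D eliminated.
Round 2: A 10, B 8, C 5. C eliminated.
Round 3: A 10, B 13. B has a majority (≥12).

B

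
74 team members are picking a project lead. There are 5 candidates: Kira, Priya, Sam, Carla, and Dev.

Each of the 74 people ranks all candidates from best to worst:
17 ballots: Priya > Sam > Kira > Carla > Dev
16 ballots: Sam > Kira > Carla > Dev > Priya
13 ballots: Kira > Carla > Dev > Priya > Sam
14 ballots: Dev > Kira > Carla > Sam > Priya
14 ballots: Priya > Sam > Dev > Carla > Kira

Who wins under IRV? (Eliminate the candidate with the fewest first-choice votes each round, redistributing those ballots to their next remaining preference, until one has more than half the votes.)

Dev

Round 1: Kira 13, Priya 31, Sam 16, Carla 0, Dev 14. Carla eliminated.
Round 2: Kira 13, Priya 31, Sam 16, Dev 14. Kira eliminated.
Round 3: Priya 31, Sam 16, Dev 27. Sam eliminated.
Round 4: Priya 31, Dev 43. Dev has a majority (≥38).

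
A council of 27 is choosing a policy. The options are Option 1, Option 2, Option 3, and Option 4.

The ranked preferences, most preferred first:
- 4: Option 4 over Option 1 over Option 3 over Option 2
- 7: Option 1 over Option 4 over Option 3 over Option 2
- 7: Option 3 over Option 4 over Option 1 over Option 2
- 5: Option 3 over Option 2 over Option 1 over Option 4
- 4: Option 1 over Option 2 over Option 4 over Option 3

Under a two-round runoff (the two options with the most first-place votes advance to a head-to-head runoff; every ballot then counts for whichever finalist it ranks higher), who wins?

Option 1

Round 1 first-place votes: Option 1 11, Option 2 0, Option 3 12, Option 4 4. Option 3 and Option 1 advance.
Runoff: Option 3 is ranked above Option 1 on 12 ballots, Option 1 above Option 3 on 15.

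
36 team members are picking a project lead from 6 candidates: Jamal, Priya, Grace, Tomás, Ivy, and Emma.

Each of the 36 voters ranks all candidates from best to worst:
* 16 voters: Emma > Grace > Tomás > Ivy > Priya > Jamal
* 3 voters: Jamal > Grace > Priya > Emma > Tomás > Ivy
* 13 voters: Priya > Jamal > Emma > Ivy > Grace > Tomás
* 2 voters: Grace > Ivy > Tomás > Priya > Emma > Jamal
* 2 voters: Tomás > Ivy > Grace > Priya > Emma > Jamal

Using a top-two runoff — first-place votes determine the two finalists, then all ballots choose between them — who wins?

Priya

Round 1 first-place votes: Jamal 3, Priya 13, Grace 2, Tomás 2, Ivy 0, Emma 16. Emma and Priya advance.
Runoff: Emma is ranked above Priya on 16 ballots, Priya above Emma on 20.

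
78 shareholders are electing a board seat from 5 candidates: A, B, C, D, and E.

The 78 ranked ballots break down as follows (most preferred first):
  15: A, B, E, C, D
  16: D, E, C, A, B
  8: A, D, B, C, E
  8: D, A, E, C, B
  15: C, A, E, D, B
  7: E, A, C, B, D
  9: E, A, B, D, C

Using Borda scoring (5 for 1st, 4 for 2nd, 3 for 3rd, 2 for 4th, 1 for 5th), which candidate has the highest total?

A

A: 15×5 + 16×2 + 8×5 + 8×4 + 15×4 + 7×4 + 9×4 = 303
B: 15×4 + 16×1 + 8×3 + 8×1 + 15×1 + 7×2 + 9×3 = 164
C: 15×2 + 16×3 + 8×2 + 8×2 + 15×5 + 7×3 + 9×1 = 215
D: 15×1 + 16×5 + 8×4 + 8×5 + 15×2 + 7×1 + 9×2 = 222
E: 15×3 + 16×4 + 8×1 + 8×3 + 15×3 + 7×5 + 9×5 = 266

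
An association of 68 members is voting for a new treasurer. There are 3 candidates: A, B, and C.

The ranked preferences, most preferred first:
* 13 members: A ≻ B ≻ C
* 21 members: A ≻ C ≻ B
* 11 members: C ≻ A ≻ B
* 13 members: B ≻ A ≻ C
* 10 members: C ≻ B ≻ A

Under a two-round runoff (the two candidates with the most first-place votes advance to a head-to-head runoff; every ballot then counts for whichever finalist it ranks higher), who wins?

A

Round 1 first-place votes: A 34, B 13, C 21. A and C advance.
Runoff: A is ranked above C on 47 ballots, C above A on 21.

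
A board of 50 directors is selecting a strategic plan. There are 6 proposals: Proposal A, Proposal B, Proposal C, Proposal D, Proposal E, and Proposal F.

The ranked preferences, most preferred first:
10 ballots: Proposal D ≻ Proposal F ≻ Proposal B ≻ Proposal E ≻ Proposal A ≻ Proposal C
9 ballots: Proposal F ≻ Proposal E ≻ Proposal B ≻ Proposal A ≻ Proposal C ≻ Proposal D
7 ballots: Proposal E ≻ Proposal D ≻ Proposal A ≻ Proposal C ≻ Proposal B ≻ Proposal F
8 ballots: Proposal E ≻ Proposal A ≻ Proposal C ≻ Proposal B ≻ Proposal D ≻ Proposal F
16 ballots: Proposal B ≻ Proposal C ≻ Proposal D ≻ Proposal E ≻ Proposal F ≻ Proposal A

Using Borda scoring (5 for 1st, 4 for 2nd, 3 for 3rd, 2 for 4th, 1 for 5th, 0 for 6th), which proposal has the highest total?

Proposal E

Proposal A: 10×1 + 9×2 + 7×3 + 8×4 + 16×0 = 81
Proposal B: 10×3 + 9×3 + 7×1 + 8×2 + 16×5 = 160
Proposal C: 10×0 + 9×1 + 7×2 + 8×3 + 16×4 = 111
Proposal D: 10×5 + 9×0 + 7×4 + 8×1 + 16×3 = 134
Proposal E: 10×2 + 9×4 + 7×5 + 8×5 + 16×2 = 163
Proposal F: 10×4 + 9×5 + 7×0 + 8×0 + 16×1 = 101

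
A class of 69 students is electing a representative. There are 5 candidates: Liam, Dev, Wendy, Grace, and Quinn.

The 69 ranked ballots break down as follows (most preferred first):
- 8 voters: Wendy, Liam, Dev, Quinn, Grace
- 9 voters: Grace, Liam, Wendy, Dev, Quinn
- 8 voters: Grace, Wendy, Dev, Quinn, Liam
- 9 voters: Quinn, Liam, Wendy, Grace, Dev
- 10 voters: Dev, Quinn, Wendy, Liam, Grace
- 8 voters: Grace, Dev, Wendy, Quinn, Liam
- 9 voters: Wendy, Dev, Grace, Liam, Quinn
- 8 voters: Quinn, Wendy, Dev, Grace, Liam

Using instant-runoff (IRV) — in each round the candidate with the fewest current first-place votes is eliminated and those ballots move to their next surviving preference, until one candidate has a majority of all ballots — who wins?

Round 1: Liam 0, Dev 10, Wendy 17, Grace 25, Quinn 17. Liam eliminated.
Round 2: Dev 10, Wendy 17, Grace 25, Quinn 17. Dev eliminated.
Round 3: Wendy 17, Grace 25, Quinn 27. Wendy eliminated.
Round 4: Grace 34, Quinn 35. Quinn has a majority (≥35).

Quinn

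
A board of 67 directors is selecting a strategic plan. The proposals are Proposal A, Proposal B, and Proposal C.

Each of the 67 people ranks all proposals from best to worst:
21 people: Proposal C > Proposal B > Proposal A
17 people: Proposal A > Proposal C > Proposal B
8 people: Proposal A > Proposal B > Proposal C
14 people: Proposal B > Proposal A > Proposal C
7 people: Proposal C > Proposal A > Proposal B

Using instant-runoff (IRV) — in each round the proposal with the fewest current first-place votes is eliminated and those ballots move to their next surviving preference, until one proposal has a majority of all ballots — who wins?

Round 1: Proposal A 25, Proposal B 14, Proposal C 28. Proposal B eliminated.
Round 2: Proposal A 39, Proposal C 28. Proposal A has a majority (≥34).

Proposal A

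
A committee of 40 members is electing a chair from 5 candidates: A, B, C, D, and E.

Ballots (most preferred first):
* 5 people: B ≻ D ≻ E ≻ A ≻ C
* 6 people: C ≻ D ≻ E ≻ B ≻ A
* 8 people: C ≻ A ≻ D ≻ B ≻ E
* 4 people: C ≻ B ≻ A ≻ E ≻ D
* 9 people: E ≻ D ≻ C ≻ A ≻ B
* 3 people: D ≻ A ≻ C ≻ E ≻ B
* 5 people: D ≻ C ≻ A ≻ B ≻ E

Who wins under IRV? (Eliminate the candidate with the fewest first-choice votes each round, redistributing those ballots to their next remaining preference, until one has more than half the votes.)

D

Round 1: A 0, B 5, C 18, D 8, E 9. A eliminated.
Round 2: B 5, C 18, D 8, E 9. B eliminated.
Round 3: C 18, D 13, E 9. E eliminated.
Round 4: C 18, D 22. D has a majority (≥21).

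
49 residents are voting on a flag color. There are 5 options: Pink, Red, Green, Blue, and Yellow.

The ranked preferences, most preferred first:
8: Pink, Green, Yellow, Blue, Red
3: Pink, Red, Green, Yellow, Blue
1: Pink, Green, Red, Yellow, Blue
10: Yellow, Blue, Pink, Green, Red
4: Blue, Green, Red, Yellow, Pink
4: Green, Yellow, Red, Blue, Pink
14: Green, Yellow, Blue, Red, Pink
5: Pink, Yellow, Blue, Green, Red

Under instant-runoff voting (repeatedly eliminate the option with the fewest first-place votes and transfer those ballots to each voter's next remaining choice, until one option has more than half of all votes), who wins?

Pink

Round 1: Pink 17, Red 0, Green 18, Blue 4, Yellow 10. Red eliminated.
Round 2: Pink 17, Green 18, Blue 4, Yellow 10. Blue eliminated.
Round 3: Pink 17, Green 22, Yellow 10. Yellow eliminated.
Round 4: Pink 27, Green 22. Pink has a majority (≥25).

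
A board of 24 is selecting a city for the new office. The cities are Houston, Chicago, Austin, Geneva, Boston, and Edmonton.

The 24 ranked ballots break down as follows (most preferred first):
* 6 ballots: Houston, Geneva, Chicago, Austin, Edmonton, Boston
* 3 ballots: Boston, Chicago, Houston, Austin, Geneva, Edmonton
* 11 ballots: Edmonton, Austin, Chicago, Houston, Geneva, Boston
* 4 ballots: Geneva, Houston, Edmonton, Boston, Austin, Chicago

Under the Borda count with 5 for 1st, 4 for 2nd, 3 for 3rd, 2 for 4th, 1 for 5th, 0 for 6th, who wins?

Houston

Houston: 6×5 + 3×3 + 11×2 + 4×4 = 77
Chicago: 6×3 + 3×4 + 11×3 + 4×0 = 63
Austin: 6×2 + 3×2 + 11×4 + 4×1 = 66
Geneva: 6×4 + 3×1 + 11×1 + 4×5 = 58
Boston: 6×0 + 3×5 + 11×0 + 4×2 = 23
Edmonton: 6×1 + 3×0 + 11×5 + 4×3 = 73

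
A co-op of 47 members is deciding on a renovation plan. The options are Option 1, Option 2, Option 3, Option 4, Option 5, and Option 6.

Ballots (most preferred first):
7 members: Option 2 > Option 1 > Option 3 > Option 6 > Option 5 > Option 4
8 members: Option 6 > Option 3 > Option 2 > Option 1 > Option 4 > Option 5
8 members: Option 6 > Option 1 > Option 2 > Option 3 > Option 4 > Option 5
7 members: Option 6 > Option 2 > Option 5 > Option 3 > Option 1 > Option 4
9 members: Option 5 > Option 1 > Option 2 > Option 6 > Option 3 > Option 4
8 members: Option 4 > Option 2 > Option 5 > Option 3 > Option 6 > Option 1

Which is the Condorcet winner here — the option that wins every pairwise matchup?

Option 2 vs Option 1: 30–17
Option 2 vs Option 3: 39–8
Option 2 vs Option 4: 39–8
Option 2 vs Option 5: 38–9
Option 2 vs Option 6: 24–23
Option 2 beats every other option.

Option 2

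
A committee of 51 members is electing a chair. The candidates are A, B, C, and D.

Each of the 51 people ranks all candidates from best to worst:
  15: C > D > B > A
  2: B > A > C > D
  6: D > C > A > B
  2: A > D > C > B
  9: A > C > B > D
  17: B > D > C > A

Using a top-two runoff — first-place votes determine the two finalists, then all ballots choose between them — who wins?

Round 1 first-place votes: A 11, B 19, C 15, D 6. B and C advance.
Runoff: B is ranked above C on 19 ballots, C above B on 32.

C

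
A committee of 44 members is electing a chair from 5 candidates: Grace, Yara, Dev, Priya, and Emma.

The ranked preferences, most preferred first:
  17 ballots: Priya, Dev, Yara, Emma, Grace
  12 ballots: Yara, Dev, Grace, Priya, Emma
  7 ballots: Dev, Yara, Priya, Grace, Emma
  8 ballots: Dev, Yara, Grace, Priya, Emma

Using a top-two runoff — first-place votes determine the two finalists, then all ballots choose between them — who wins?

Dev

Round 1 first-place votes: Grace 0, Yara 12, Dev 15, Priya 17, Emma 0. Priya and Dev advance.
Runoff: Priya is ranked above Dev on 17 ballots, Dev above Priya on 27.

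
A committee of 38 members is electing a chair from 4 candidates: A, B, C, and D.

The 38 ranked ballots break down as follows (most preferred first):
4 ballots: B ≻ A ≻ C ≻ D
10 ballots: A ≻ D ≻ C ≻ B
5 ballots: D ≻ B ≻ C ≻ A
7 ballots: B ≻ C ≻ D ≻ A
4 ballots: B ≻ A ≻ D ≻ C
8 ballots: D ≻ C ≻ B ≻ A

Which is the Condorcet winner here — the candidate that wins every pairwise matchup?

D

D vs A: 20–18
D vs B: 23–15
D vs C: 27–11
D beats every other candidate.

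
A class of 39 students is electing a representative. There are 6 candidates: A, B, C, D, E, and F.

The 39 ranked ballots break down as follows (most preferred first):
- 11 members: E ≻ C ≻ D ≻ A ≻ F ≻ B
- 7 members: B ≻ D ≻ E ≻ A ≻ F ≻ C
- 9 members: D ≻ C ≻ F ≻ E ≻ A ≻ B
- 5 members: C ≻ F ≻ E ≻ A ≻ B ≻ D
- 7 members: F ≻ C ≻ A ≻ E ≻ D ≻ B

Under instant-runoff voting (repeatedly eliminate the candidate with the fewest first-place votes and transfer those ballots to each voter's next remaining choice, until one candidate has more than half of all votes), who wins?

D

Round 1: A 0, B 7, C 5, D 9, E 11, F 7. A eliminated.
Round 2: B 7, C 5, D 9, E 11, F 7. C eliminated.
Round 3: B 7, D 9, E 11, F 12. B eliminated.
Round 4: D 16, E 11, F 12. E eliminated.
Round 5: D 27, F 12. D has a majority (≥20).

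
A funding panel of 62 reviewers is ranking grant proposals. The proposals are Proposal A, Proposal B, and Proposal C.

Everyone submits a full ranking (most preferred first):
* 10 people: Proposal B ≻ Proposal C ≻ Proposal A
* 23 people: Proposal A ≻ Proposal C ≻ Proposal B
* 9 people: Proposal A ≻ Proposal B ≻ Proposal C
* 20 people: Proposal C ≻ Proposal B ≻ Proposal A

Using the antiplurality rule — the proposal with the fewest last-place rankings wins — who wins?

Last-place votes: Proposal A 30, Proposal B 23, Proposal C 9.

Proposal C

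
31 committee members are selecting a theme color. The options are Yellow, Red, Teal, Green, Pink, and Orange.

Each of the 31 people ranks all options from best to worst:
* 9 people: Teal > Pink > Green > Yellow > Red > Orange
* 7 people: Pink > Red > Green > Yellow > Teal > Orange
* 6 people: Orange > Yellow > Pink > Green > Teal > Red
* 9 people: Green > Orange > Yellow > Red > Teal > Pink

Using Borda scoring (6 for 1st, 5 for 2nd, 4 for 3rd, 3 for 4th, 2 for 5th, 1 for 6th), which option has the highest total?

Yellow: 9×3 + 7×3 + 6×5 + 9×4 = 114
Red: 9×2 + 7×5 + 6×1 + 9×3 = 86
Teal: 9×6 + 7×2 + 6×2 + 9×2 = 98
Green: 9×4 + 7×4 + 6×3 + 9×6 = 136
Pink: 9×5 + 7×6 + 6×4 + 9×1 = 120
Orange: 9×1 + 7×1 + 6×6 + 9×5 = 97

Green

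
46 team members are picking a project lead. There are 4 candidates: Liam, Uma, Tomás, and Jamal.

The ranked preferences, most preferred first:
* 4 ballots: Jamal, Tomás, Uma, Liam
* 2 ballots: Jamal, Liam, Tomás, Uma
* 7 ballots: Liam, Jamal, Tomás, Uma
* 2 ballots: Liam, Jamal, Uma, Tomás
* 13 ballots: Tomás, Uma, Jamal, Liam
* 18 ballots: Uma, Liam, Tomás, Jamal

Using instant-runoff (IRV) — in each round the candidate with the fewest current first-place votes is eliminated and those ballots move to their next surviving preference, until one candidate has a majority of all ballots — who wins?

Tomás

Round 1: Liam 9, Uma 18, Tomás 13, Jamal 6. Jamal eliminated.
Round 2: Liam 11, Uma 18, Tomás 17. Liam eliminated.
Round 3: Uma 20, Tomás 26. Tomás has a majority (≥24).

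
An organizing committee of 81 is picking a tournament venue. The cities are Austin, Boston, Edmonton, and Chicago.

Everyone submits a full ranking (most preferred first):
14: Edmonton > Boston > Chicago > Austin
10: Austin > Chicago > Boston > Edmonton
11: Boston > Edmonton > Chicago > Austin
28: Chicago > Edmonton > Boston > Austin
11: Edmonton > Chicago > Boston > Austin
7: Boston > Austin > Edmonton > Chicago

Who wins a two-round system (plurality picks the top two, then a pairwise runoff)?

Edmonton

Round 1 first-place votes: Austin 10, Boston 18, Edmonton 25, Chicago 28. Chicago and Edmonton advance.
Runoff: Chicago is ranked above Edmonton on 38 ballots, Edmonton above Chicago on 43.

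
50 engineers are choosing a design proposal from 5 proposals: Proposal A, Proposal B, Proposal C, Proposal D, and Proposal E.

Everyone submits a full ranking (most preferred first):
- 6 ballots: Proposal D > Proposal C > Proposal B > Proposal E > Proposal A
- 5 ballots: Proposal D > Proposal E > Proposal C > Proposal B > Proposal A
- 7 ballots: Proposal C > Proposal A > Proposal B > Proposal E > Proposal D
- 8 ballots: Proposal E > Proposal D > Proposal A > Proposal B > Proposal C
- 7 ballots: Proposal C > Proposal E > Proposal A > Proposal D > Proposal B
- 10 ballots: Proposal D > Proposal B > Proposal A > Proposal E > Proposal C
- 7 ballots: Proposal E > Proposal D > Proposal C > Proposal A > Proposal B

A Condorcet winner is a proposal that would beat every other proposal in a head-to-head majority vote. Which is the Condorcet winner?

Proposal E vs Proposal A: 33–17
Proposal E vs Proposal B: 27–23
Proposal E vs Proposal C: 30–20
Proposal E vs Proposal D: 29–21
Proposal E beats every other proposal.

Proposal E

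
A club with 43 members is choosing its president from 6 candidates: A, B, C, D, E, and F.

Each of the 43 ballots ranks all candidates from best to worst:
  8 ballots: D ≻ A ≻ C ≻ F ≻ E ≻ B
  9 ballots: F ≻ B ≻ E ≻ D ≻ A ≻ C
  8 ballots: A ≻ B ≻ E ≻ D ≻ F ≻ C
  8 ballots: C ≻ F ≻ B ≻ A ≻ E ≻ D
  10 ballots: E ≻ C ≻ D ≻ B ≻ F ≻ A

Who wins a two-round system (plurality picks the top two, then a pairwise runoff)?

F

Round 1 first-place votes: A 8, B 0, C 8, D 8, E 10, F 9. E and F advance.
Runoff: E is ranked above F on 18 ballots, F above E on 25.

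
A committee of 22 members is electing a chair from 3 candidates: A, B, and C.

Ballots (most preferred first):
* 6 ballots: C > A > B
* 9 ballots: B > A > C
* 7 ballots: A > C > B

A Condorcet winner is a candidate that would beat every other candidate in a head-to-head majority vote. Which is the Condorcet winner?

A

A vs B: 13–9
A vs C: 16–6
A beats every other candidate.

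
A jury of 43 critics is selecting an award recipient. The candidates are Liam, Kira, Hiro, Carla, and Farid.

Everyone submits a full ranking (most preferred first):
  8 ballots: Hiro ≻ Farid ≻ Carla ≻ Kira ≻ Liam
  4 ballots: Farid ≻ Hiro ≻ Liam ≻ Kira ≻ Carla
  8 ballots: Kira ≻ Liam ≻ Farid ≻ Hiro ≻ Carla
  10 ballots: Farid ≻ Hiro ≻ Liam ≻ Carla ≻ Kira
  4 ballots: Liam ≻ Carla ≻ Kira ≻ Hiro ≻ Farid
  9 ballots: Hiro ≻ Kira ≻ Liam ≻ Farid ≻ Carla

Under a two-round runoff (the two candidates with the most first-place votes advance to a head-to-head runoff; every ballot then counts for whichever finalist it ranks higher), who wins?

Round 1 first-place votes: Liam 4, Kira 8, Hiro 17, Carla 0, Farid 14. Hiro and Farid advance.
Runoff: Hiro is ranked above Farid on 21 ballots, Farid above Hiro on 22.

Farid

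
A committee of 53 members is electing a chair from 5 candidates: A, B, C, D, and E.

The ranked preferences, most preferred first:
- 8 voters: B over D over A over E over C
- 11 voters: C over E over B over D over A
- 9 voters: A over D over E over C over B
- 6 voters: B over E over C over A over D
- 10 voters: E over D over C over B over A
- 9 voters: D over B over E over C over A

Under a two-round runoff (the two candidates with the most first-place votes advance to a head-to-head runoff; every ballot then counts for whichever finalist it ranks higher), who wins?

Round 1 first-place votes: A 9, B 14, C 11, D 9, E 10. B and C advance.
Runoff: B is ranked above C on 23 ballots, C above B on 30.

C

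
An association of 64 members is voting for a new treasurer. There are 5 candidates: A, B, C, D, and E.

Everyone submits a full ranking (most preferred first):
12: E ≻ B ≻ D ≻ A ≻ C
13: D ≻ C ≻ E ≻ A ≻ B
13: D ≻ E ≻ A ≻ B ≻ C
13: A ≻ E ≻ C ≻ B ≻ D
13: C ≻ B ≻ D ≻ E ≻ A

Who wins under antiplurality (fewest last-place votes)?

Last-place votes: A 13, B 13, C 25, D 13, E 0.

E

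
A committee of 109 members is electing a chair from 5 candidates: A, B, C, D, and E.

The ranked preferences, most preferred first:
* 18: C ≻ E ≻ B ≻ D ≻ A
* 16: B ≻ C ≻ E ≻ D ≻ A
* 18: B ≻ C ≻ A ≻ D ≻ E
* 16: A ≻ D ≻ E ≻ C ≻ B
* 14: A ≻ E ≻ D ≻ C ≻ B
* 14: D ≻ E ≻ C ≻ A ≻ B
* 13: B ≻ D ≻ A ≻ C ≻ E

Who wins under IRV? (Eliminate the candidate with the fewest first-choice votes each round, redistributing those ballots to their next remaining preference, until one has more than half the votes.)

C

Round 1: A 30, B 47, C 18, D 14, E 0. E eliminated.
Round 2: A 30, B 47, C 18, D 14. D eliminated.
Round 3: A 30, B 47, C 32. A eliminated.
Round 4: B 47, C 62. C has a majority (≥55).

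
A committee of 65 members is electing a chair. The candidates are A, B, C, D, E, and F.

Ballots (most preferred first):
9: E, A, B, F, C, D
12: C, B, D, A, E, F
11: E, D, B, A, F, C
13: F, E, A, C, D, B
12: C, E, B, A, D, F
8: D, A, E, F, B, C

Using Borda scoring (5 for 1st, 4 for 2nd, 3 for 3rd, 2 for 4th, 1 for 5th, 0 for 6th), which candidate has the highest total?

A: 9×4 + 12×2 + 11×2 + 13×3 + 12×2 + 8×4 = 177
B: 9×3 + 12×4 + 11×3 + 13×0 + 12×3 + 8×1 = 152
C: 9×1 + 12×5 + 11×0 + 13×2 + 12×5 + 8×0 = 155
D: 9×0 + 12×3 + 11×4 + 13×1 + 12×1 + 8×5 = 145
E: 9×5 + 12×1 + 11×5 + 13×4 + 12×4 + 8×3 = 236
F: 9×2 + 12×0 + 11×1 + 13×5 + 12×0 + 8×2 = 110

E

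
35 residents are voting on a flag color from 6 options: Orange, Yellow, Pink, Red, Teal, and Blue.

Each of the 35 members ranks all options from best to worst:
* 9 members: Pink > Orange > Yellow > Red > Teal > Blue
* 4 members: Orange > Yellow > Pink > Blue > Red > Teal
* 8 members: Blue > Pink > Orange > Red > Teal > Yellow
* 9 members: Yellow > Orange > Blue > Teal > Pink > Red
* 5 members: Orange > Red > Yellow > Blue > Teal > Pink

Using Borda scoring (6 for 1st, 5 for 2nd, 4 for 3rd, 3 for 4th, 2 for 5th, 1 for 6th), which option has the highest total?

Orange: 9×5 + 4×6 + 8×4 + 9×5 + 5×6 = 176
Yellow: 9×4 + 4×5 + 8×1 + 9×6 + 5×4 = 138
Pink: 9×6 + 4×4 + 8×5 + 9×2 + 5×1 = 133
Red: 9×3 + 4×2 + 8×3 + 9×1 + 5×5 = 93
Teal: 9×2 + 4×1 + 8×2 + 9×3 + 5×2 = 75
Blue: 9×1 + 4×3 + 8×6 + 9×4 + 5×3 = 120

Orange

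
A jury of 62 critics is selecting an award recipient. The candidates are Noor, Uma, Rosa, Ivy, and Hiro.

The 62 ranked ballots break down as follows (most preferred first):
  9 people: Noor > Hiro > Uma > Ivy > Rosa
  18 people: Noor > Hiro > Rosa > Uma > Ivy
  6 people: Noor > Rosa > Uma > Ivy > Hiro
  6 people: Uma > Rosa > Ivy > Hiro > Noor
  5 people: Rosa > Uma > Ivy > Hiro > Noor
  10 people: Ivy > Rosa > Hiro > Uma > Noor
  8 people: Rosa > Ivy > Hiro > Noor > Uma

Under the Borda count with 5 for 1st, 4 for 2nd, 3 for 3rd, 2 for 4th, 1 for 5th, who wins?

Noor: 9×5 + 18×5 + 6×5 + 6×1 + 5×1 + 10×1 + 8×2 = 202
Uma: 9×3 + 18×2 + 6×3 + 6×5 + 5×4 + 10×2 + 8×1 = 159
Rosa: 9×1 + 18×3 + 6×4 + 6×4 + 5×5 + 10×4 + 8×5 = 216
Ivy: 9×2 + 18×1 + 6×2 + 6×3 + 5×3 + 10×5 + 8×4 = 163
Hiro: 9×4 + 18×4 + 6×1 + 6×2 + 5×2 + 10×3 + 8×3 = 190

Rosa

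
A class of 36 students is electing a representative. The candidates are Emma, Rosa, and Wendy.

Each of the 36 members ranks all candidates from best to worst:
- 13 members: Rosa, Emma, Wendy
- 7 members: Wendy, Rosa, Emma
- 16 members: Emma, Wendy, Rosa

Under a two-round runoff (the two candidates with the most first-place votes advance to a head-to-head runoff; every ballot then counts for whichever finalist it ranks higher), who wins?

Round 1 first-place votes: Emma 16, Rosa 13, Wendy 7. Emma and Rosa advance.
Runoff: Emma is ranked above Rosa on 16 ballots, Rosa above Emma on 20.

Rosa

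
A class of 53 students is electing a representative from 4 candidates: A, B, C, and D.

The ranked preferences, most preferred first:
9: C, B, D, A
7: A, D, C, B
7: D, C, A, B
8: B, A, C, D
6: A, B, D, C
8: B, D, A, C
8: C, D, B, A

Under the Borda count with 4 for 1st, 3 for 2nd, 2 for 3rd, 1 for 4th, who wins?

B

A: 9×1 + 7×4 + 7×2 + 8×3 + 6×4 + 8×2 + 8×1 = 123
B: 9×3 + 7×1 + 7×1 + 8×4 + 6×3 + 8×4 + 8×2 = 139
C: 9×4 + 7×2 + 7×3 + 8×2 + 6×1 + 8×1 + 8×4 = 133
D: 9×2 + 7×3 + 7×4 + 8×1 + 6×2 + 8×3 + 8×3 = 135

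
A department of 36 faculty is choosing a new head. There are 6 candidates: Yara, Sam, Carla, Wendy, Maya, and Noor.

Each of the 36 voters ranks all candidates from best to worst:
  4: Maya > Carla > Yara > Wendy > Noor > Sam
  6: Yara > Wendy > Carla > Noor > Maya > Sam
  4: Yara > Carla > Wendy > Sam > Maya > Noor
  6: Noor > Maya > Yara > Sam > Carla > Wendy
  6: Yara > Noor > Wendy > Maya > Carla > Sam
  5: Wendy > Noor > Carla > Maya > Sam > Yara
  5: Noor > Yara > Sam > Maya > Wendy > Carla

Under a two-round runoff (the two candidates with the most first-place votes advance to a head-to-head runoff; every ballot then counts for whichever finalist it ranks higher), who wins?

Yara

Round 1 first-place votes: Yara 16, Sam 0, Carla 0, Wendy 5, Maya 4, Noor 11. Yara and Noor advance.
Runoff: Yara is ranked above Noor on 20 ballots, Noor above Yara on 16.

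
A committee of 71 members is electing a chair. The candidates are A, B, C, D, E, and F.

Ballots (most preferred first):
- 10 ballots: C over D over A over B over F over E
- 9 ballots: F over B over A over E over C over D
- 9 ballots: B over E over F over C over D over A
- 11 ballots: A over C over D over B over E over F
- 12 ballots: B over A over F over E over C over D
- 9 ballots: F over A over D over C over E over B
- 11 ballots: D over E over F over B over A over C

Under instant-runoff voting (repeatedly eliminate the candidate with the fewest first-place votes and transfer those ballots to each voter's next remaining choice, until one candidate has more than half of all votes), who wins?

D

Round 1: A 11, B 21, C 10, D 11, E 0, F 18. E eliminated.
Round 2: A 11, B 21, C 10, D 11, F 18. C eliminated.
Round 3: A 11, B 21, D 21, F 18. A eliminated.
Round 4: B 21, D 32, F 18. F eliminated.
Round 5: B 30, D 41. D has a majority (≥36).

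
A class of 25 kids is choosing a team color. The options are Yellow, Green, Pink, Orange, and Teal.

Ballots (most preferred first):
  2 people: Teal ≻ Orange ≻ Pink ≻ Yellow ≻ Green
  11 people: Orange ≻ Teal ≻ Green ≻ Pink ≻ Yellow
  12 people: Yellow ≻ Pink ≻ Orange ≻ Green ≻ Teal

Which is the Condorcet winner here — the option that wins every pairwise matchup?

Orange

Orange vs Yellow: 13–12
Orange vs Green: 25–0
Orange vs Pink: 13–12
Orange vs Teal: 23–2
Orange beats every other option.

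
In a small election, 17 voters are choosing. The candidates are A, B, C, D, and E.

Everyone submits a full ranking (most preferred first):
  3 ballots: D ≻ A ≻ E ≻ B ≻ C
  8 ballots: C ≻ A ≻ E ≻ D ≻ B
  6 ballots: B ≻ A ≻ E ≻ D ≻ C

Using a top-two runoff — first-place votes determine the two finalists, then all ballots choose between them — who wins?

B

Round 1 first-place votes: A 0, B 6, C 8, D 3, E 0. C and B advance.
Runoff: C is ranked above B on 8 ballots, B above C on 9.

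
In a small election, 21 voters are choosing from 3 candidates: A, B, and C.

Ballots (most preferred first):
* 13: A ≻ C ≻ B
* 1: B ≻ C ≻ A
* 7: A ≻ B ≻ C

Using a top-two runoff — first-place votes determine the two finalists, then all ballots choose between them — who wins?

A

Round 1 first-place votes: A 20, B 1, C 0. A and B advance.
Runoff: A is ranked above B on 20 ballots, B above A on 1.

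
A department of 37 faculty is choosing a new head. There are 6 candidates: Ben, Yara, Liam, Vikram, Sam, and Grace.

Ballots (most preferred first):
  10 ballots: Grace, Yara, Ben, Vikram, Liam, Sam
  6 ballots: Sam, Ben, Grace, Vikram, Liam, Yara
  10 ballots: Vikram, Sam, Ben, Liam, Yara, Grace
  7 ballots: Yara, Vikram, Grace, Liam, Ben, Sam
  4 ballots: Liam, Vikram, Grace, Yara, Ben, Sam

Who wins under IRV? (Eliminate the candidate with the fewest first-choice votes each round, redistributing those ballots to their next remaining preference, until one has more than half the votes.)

Vikram

Round 1: Ben 0, Yara 7, Liam 4, Vikram 10, Sam 6, Grace 10. Ben eliminated.
Round 2: Yara 7, Liam 4, Vikram 10, Sam 6, Grace 10. Liam eliminated.
Round 3: Yara 7, Vikram 14, Sam 6, Grace 10. Sam eliminated.
Round 4: Yara 7, Vikram 14, Grace 16. Yara eliminated.
Round 5: Vikram 21, Grace 16. Vikram has a majority (≥19).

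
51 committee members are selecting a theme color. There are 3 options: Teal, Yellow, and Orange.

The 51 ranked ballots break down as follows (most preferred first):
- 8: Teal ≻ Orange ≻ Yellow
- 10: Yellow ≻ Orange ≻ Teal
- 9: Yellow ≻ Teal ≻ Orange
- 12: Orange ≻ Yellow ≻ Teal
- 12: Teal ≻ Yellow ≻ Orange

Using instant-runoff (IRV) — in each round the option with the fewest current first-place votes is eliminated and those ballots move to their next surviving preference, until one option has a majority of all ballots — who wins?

Yellow

Round 1: Teal 20, Yellow 19, Orange 12. Orange eliminated.
Round 2: Teal 20, Yellow 31. Yellow has a majority (≥26).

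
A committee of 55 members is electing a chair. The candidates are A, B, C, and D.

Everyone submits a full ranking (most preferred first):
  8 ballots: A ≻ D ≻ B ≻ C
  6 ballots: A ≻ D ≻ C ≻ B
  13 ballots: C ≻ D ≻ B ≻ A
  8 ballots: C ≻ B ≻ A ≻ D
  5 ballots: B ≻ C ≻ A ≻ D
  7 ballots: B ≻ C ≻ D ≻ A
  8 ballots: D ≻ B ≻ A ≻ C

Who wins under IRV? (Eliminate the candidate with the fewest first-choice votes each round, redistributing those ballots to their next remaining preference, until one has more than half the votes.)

B

Round 1: A 14, B 12, C 21, D 8. D eliminated.
Round 2: A 14, B 20, C 21. A eliminated.
Round 3: B 28, C 27. B has a majority (≥28).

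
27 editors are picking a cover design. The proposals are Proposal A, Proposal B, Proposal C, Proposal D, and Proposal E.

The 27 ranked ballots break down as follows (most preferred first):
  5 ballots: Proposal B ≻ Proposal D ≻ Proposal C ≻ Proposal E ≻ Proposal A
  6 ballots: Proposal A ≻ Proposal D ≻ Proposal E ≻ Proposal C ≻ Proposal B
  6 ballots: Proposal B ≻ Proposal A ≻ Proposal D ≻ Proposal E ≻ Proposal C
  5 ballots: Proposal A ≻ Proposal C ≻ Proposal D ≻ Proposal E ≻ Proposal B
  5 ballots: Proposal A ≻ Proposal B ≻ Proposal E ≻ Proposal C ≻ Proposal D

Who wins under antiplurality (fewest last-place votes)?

Proposal E

Last-place votes: Proposal A 5, Proposal B 11, Proposal C 6, Proposal D 5, Proposal E 0.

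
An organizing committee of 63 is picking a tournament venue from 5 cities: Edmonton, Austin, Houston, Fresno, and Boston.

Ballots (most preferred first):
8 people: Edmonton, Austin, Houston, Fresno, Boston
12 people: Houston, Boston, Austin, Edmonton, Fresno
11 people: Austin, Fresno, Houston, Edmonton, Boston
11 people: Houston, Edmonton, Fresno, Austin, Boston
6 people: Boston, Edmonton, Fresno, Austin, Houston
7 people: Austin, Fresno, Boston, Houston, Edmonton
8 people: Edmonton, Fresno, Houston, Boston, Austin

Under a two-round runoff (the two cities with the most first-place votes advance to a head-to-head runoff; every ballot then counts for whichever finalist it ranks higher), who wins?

Austin

Round 1 first-place votes: Edmonton 16, Austin 18, Houston 23, Fresno 0, Boston 6. Houston and Austin advance.
Runoff: Houston is ranked above Austin on 31 ballots, Austin above Houston on 32.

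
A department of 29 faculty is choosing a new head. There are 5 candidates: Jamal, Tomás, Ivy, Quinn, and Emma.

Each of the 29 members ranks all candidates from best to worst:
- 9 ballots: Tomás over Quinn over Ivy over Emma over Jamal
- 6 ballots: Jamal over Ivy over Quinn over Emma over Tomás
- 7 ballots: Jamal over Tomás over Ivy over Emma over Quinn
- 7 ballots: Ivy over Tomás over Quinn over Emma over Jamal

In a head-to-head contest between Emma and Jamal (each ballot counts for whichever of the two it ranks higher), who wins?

Emma is ranked above Jamal on 16 ballots; Jamal above Emma on 13.

Emma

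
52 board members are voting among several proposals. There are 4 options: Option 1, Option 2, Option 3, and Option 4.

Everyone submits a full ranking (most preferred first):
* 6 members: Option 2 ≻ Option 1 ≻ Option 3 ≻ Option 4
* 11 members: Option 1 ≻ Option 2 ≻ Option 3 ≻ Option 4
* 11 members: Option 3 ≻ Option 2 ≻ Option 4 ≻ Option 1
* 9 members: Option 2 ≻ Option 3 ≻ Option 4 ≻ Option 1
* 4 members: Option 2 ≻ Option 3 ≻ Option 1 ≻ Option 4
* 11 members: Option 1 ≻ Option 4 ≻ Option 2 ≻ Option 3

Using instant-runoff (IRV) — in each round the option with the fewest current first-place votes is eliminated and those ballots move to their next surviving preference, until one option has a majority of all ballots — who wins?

Option 2

Round 1: Option 1 22, Option 2 19, Option 3 11, Option 4 0. Option 4 eliminated.
Round 2: Option 1 22, Option 2 19, Option 3 11. Option 3 eliminated.
Round 3: Option 1 22, Option 2 30. Option 2 has a majority (≥27).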